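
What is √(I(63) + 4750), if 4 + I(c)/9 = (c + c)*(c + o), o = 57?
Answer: √140794 ≈ 375.23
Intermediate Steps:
I(c) = -36 + 18*c*(57 + c) (I(c) = -36 + 9*((c + c)*(c + 57)) = -36 + 9*((2*c)*(57 + c)) = -36 + 9*(2*c*(57 + c)) = -36 + 18*c*(57 + c))
√(I(63) + 4750) = √((-36 + 18*63² + 1026*63) + 4750) = √((-36 + 18*3969 + 64638) + 4750) = √((-36 + 71442 + 64638) + 4750) = √(136044 + 4750) = √140794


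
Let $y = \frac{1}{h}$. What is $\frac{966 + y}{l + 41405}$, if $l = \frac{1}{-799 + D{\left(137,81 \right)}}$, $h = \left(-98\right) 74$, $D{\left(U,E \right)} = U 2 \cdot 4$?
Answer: $\frac{2080613007}{89179918072} \approx 0.023331$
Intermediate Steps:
$D{\left(U,E \right)} = 8 U$ ($D{\left(U,E \right)} = 2 U 4 = 8 U$)
$h = -7252$
$l = \frac{1}{297}$ ($l = \frac{1}{-799 + 8 \cdot 137} = \frac{1}{-799 + 1096} = \frac{1}{297} \approx 0.003367$)
$y = - \frac{1}{7252}$ ($y = \frac{1}{-7252} = - \frac{1}{7252} \approx -0.00013789$)
$\frac{966 + y}{l + 41405} = \frac{966 - \frac{1}{7252}}{\frac{1}{297} + 41405} = \frac{7005431}{7252 \cdot \frac{12297286}{297}} = \frac{7005431}{7252} \cdot \frac{297}{12297286} = \frac{2080613007}{89179918072}$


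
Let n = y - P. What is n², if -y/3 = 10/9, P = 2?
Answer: 256/9 ≈ 28.444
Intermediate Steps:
y = -10/3 (y = -30/9 = -3*10/9 = -10/3 ≈ -3.3333)
n = -16/3 (n = -10/3 - 1*2 = -10/3 - 2 = -16/3 ≈ -5.3333)
n² = (-16/3)² = 256/9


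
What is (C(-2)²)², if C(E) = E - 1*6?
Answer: 4096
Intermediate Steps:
C(E) = -6 + E (C(E) = E - 6 = -6 + E)
(C(-2)²)² = ((-6 - 2)²)² = ((-8)²)² = 64² = 4096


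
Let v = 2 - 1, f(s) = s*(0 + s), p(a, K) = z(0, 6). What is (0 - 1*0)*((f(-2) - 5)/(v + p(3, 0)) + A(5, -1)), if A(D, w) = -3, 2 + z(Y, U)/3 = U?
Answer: 0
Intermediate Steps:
z(Y, U) = -6 + 3*U
p(a, K) = 12 (p(a, K) = -6 + 3*6 = -6 + 18 = 12)
f(s) = s**2 (f(s) = s*s = s**2)
v = 1
(0 - 1*0)*((f(-2) - 5)/(v + p(3, 0)) + A(5, -1)) = (0 - 1*0)*(((-2)**2 - 5)/(1 + 12) - 3) = (0 + 0)*((4 - 5)/13 - 3) = 0*(-1*1/13 - 3) = 0*(-1/13 - 3) = 0*(-40/13) = 0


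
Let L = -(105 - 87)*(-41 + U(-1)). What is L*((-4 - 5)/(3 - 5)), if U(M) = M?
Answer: 3402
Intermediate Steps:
L = 756 (L = -(105 - 87)*(-41 - 1) = -18*(-42) = -1*(-756) = 756)
L*((-4 - 5)/(3 - 5)) = 756*((-4 - 5)/(3 - 5)) = 756*(-9/(-2)) = 756*(-9*(-1/2)) = 756*(9/2) = 3402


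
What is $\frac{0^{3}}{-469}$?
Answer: $0$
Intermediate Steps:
$\frac{0^{3}}{-469} = 0 \left(- \frac{1}{469}\right) = 0$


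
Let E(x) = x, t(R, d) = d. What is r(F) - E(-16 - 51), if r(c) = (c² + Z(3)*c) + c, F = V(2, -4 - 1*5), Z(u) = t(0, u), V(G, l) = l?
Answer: 112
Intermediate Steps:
Z(u) = u
F = -9 (F = -4 - 1*5 = -4 - 5 = -9)
r(c) = c² + 4*c (r(c) = (c² + 3*c) + c = c² + 4*c)
r(F) - E(-16 - 51) = -9*(4 - 9) - (-16 - 51) = -9*(-5) - 1*(-67) = 45 + 67 = 112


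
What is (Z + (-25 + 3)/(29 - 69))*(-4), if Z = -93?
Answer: 1849/5 ≈ 369.80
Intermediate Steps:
(Z + (-25 + 3)/(29 - 69))*(-4) = (-93 + (-25 + 3)/(29 - 69))*(-4) = (-93 - 22/(-40))*(-4) = (-93 - 22*(-1/40))*(-4) = (-93 + 11/20)*(-4) = -1849/20*(-4) = 1849/5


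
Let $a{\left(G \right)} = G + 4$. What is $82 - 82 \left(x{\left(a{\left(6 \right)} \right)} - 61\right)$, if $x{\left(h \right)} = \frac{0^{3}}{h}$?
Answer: $5084$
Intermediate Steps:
$a{\left(G \right)} = 4 + G$
$x{\left(h \right)} = 0$ ($x{\left(h \right)} = \frac{0}{h} = 0$)
$82 - 82 \left(x{\left(a{\left(6 \right)} \right)} - 61\right) = 82 - 82 \left(0 - 61\right) = 82 - -5002 = 82 + 5002 = 5084$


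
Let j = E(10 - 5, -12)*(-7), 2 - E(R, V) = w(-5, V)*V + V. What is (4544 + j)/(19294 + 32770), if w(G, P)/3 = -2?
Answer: 2475/26032 ≈ 0.095075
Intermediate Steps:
w(G, P) = -6 (w(G, P) = 3*(-2) = -6)
E(R, V) = 2 + 5*V (E(R, V) = 2 - (-6*V + V) = 2 - (-5)*V = 2 + 5*V)
j = 406 (j = (2 + 5*(-12))*(-7) = (2 - 60)*(-7) = -58*(-7) = 406)
(4544 + j)/(19294 + 32770) = (4544 + 406)/(19294 + 32770) = 4950/52064 = 4950*(1/52064) = 2475/26032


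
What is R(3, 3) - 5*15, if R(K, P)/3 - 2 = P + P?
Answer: -51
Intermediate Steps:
R(K, P) = 6 + 6*P (R(K, P) = 6 + 3*(P + P) = 6 + 3*(2*P) = 6 + 6*P)
R(3, 3) - 5*15 = (6 + 6*3) - 5*15 = (6 + 18) - 75 = 24 - 75 = -51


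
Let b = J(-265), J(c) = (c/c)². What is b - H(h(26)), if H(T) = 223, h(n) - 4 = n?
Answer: -222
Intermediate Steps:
h(n) = 4 + n
J(c) = 1 (J(c) = 1² = 1)
b = 1
b - H(h(26)) = 1 - 1*223 = 1 - 223 = -222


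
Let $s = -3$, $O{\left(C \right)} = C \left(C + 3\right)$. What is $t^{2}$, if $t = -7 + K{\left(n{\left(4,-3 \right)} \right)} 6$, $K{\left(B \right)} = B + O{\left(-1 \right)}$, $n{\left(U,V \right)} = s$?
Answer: $1369$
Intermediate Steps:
$O{\left(C \right)} = C \left(3 + C\right)$
$n{\left(U,V \right)} = -3$
$K{\left(B \right)} = -2 + B$ ($K{\left(B \right)} = B - \left(3 - 1\right) = B - 2 = -2 + B$)
$t = -37$ ($t = -7 + \left(-2 - 3\right) 6 = -7 - 30 = -37$)
$t^{2} = \left(-37\right)^{2} = 1369$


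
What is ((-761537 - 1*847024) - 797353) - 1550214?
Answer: -3956128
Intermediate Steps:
((-761537 - 1*847024) - 797353) - 1550214 = ((-761537 - 847024) - 797353) - 1550214 = (-1608561 - 797353) - 1550214 = -2405914 - 1550214 = -3956128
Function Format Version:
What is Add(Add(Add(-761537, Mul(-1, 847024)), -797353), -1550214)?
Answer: -3956128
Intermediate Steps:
Add(Add(Add(-761537, Mul(-1, 847024)), -797353), -1550214) = Add(Add(Add(-761537, -847024), -797353), -1550214) = Add(Add(-1608561, -797353), -1550214) = Add(-2405914, -1550214) = -3956128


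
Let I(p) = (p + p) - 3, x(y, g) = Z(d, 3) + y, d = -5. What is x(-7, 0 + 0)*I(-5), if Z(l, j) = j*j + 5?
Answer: -91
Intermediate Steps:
Z(l, j) = 5 + j**2 (Z(l, j) = j**2 + 5 = 5 + j**2)
x(y, g) = 14 + y (x(y, g) = (5 + 3**2) + y = (5 + 9) + y = 14 + y)
I(p) = -3 + 2*p (I(p) = 2*p - 3 = -3 + 2*p)
x(-7, 0 + 0)*I(-5) = (14 - 7)*(-3 + 2*(-5)) = 7*(-3 - 10) = 7*(-13) = -91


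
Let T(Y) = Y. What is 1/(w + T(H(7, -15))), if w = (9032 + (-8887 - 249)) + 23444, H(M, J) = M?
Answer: 1/23347 ≈ 4.2832e-5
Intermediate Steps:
w = 23340 (w = (9032 - 9136) + 23444 = -104 + 23444 = 23340)
1/(w + T(H(7, -15))) = 1/(23340 + 7) = 1/23347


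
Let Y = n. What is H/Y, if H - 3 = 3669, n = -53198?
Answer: -1836/26599 ≈ -0.069025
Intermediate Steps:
Y = -53198
H = 3672 (H = 3 + 3669 = 3672)
H/Y = 3672/(-53198) = 3672*(-1/53198) = -1836/26599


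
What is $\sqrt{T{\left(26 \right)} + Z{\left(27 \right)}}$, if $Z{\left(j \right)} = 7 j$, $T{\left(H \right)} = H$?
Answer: $\sqrt{215} \approx 14.663$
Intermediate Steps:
$\sqrt{T{\left(26 \right)} + Z{\left(27 \right)}} = \sqrt{26 + 7 \cdot 27} = \sqrt{26 + 189} = \sqrt{215}$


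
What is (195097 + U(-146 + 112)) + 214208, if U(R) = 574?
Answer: 409879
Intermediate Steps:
(195097 + U(-146 + 112)) + 214208 = (195097 + 574) + 214208 = 195671 + 214208 = 409879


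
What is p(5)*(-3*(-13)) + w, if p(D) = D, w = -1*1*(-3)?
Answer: 198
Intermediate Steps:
w = 3 (w = -1*(-3) = 3)
p(5)*(-3*(-13)) + w = 5*(-3*(-13)) + 3 = 5*39 + 3 = 195 + 3 = 198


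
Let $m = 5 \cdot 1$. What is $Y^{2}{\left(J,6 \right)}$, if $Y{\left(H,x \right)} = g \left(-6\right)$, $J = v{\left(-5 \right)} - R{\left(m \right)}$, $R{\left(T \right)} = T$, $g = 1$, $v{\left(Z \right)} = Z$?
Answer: $36$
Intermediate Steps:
$m = 5$
$J = -10$ ($J = -5 - 5 = -10$)
$Y{\left(H,x \right)} = -6$ ($Y{\left(H,x \right)} = 1 \left(-6\right) = -6$)
$Y^{2}{\left(J,6 \right)} = \left(-6\right)^{2} = 36$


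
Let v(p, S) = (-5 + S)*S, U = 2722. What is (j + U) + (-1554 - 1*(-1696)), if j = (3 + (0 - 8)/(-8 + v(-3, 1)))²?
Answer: 25897/9 ≈ 2877.4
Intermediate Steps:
v(p, S) = S*(-5 + S)
j = 121/9 (j = (3 + (0 - 8)/(-8 + 1*(-5 + 1)))² = (3 - 8/(-8 + 1*(-4)))² = (3 - 8/(-8 - 4))² = (3 - 8/(-12))² = (3 - 8*(-1/12))² = (3 + ⅔)² = (11/3)² = 121/9 ≈ 13.444)
(j + U) + (-1554 - 1*(-1696)) = (121/9 + 2722) + (-1554 - 1*(-1696)) = 24619/9 + (-1554 + 1696) = 24619/9 + 142 = 25897/9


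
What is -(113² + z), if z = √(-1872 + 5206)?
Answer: -12769 - √3334 ≈ -12827.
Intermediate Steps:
z = √3334 ≈ 57.741
-(113² + z) = -(113² + √3334) = -(12769 + √3334) = -12769 - √3334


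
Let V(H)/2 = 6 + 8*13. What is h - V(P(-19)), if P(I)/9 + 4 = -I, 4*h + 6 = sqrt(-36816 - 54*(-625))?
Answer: -443/2 + I*sqrt(3066)/4 ≈ -221.5 + 13.843*I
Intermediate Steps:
h = -3/2 + I*sqrt(3066)/4 (h = -3/2 + sqrt(-36816 - 54*(-625))/4 = -3/2 + sqrt(-36816 + 33750)/4 = -3/2 + sqrt(-3066)/4 = -3/2 + (I*sqrt(3066))/4 = -3/2 + I*sqrt(3066)/4 ≈ -1.5 + 13.843*I)
P(I) = -36 - 9*I (P(I) = -36 + 9*(-I) = -36 - 9*I)
V(H) = 220 (V(H) = 2*(6 + 8*13) = 2*(6 + 104) = 2*110 = 220)
h - V(P(-19)) = (-3/2 + I*sqrt(3066)/4) - 1*220 = (-3/2 + I*sqrt(3066)/4) - 220 = -443/2 + I*sqrt(3066)/4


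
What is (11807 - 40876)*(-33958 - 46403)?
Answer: 2336013909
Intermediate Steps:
(11807 - 40876)*(-33958 - 46403) = -29069*(-80361) = 2336013909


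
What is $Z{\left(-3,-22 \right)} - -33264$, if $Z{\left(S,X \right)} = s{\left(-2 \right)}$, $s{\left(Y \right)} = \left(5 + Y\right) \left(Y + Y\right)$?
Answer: $33252$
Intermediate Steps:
$s{\left(Y \right)} = 2 Y \left(5 + Y\right)$ ($s{\left(Y \right)} = \left(5 + Y\right) 2 Y = 2 Y \left(5 + Y\right)$)
$Z{\left(S,X \right)} = -12$ ($Z{\left(S,X \right)} = 2 \left(-2\right) \left(5 - 2\right) = 2 \left(-2\right) 3 = -12$)
$Z{\left(-3,-22 \right)} - -33264 = -12 - -33264 = -12 + 33264 = 33252$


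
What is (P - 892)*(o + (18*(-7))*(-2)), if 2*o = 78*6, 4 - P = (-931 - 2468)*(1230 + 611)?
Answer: 3040742106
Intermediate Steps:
P = 6257563 (P = 4 - (-931 - 2468)*(1230 + 611) = 4 - (-3399)*1841 = 4 - 1*(-6257559) = 4 + 6257559 = 6257563)
o = 234 (o = (78*6)/2 = (1/2)*468 = 234)
(P - 892)*(o + (18*(-7))*(-2)) = (6257563 - 892)*(234 + (18*(-7))*(-2)) = 6256671*(234 - 126*(-2)) = 6256671*(234 + 252) = 6256671*486 = 3040742106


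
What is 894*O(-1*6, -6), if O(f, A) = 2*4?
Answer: 7152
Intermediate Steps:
O(f, A) = 8
894*O(-1*6, -6) = 894*8 = 7152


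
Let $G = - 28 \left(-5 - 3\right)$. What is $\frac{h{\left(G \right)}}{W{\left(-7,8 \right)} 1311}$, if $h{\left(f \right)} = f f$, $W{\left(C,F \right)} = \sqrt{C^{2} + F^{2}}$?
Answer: $\frac{50176 \sqrt{113}}{148143} \approx 3.6004$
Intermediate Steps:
$G = 224$ ($G = - 28 \left(-5 - 3\right) = \left(-28\right) \left(-8\right) = 224$)
$h{\left(f \right)} = f^{2}$
$\frac{h{\left(G \right)}}{W{\left(-7,8 \right)} 1311} = \frac{224^{2}}{\sqrt{\left(-7\right)^{2} + 8^{2}} \cdot 1311} = \frac{50176}{\sqrt{49 + 64} \cdot 1311} = \frac{50176}{\sqrt{113} \cdot 1311} = \frac{50176}{1311 \sqrt{113}} = 50176 \frac{\sqrt{113}}{148143} = \frac{50176 \sqrt{113}}{148143}$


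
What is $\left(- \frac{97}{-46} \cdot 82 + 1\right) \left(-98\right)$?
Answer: $- \frac{392000}{23} \approx -17043.0$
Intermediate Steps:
$\left(- \frac{97}{-46} \cdot 82 + 1\right) \left(-98\right) = \left(\left(-97\right) \left(- \frac{1}{46}\right) 82 + 1\right) \left(-98\right) = \left(\frac{97}{46} \cdot 82 + 1\right) \left(-98\right) = \left(\frac{3977}{23} + 1\right) \left(-98\right) = \frac{4000}{23} \left(-98\right) = - \frac{392000}{23}$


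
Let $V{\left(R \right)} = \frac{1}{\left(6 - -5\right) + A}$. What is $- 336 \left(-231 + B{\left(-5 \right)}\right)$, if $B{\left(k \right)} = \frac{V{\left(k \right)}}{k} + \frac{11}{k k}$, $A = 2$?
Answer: $\frac{25178832}{325} \approx 77473.0$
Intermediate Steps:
$V{\left(R \right)} = \frac{1}{13}$ ($V{\left(R \right)} = \frac{1}{\left(6 - -5\right) + 2} = \frac{1}{\left(6 + 5\right) + 2} = \frac{1}{11 + 2} = \frac{1}{13}$)
$B{\left(k \right)} = \frac{11}{k^{2}} + \frac{1}{13 k}$ ($B{\left(k \right)} = \frac{1}{13 k} + \frac{11}{k k} = \frac{1}{13 k} + \frac{11}{k^{2}} = \frac{11}{k^{2}} + \frac{1}{13 k}$)
$- 336 \left(-231 + B{\left(-5 \right)}\right) = - 336 \left(-231 + \frac{143 - 5}{13 \cdot 25}\right) = - 336 \left(-231 + \frac{1}{13} \cdot \frac{1}{25} \cdot 138\right) = - 336 \left(-231 + \frac{138}{325}\right) = \left(-336\right) \left(- \frac{74937}{325}\right) = \frac{25178832}{325}$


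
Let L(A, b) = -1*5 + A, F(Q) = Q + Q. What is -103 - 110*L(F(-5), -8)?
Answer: 1547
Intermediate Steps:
F(Q) = 2*Q
L(A, b) = -5 + A
-103 - 110*L(F(-5), -8) = -103 - 110*(-5 + 2*(-5)) = -103 - 110*(-5 - 10) = -103 - 110*(-15) = -103 + 1650 = 1547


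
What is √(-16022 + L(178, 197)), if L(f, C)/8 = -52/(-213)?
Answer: I*√726813510/213 ≈ 126.57*I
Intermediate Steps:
L(f, C) = 416/213 (L(f, C) = 8*(-52/(-213)) = 8*(-52*(-1/213)) = 8*(52/213) = 416/213)
√(-16022 + L(178, 197)) = √(-16022 + 416/213) = √(-3412270/213) = I*√726813510/213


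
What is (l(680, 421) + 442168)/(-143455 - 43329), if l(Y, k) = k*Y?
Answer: -22764/5837 ≈ -3.8999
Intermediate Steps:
l(Y, k) = Y*k
(l(680, 421) + 442168)/(-143455 - 43329) = (680*421 + 442168)/(-143455 - 43329) = (286280 + 442168)/(-186784) = 728448*(-1/186784) = -22764/5837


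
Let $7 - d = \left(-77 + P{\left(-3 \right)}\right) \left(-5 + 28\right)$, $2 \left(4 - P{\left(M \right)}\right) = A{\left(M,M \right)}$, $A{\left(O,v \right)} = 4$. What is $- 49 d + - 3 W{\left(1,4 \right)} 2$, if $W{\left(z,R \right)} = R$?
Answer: $-84892$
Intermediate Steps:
$P{\left(M \right)} = 2$ ($P{\left(M \right)} = 4 - 2 = 2$)
$d = 1732$ ($d = 7 - \left(-77 + 2\right) \left(-5 + 28\right) = 7 - \left(-75\right) 23 = 7 - -1725 = 7 + 1725 = 1732$)
$- 49 d + - 3 W{\left(1,4 \right)} 2 = \left(-49\right) 1732 + \left(-3\right) 4 \cdot 2 = -84868 - 24 = -84892$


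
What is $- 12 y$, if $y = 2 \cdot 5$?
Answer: $-120$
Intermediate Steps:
$y = 10$
$- 12 y = \left(-12\right) 10 = -120$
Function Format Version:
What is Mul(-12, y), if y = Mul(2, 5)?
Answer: -120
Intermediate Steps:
y = 10
Mul(-12, y) = Mul(-12, 10) = -120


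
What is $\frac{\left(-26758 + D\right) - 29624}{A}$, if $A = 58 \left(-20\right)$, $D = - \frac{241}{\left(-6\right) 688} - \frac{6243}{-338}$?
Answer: $\frac{39320961143}{809253120} \approx 48.589$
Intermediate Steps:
$D = \frac{12926281}{697632}$ ($D = - \frac{241}{-4128} - - \frac{6243}{338} = \left(-241\right) \left(- \frac{1}{4128}\right) + \frac{6243}{338} = \frac{241}{4128} + \frac{6243}{338} = \frac{12926281}{697632} \approx 18.529$)
$A = -1160$
$\frac{\left(-26758 + D\right) - 29624}{A} = \frac{\left(-26758 + \frac{12926281}{697632}\right) - 29624}{-1160} = \left(- \frac{18654310775}{697632} - 29624\right) \left(- \frac{1}{1160}\right) = \left(- \frac{39320961143}{697632}\right) \left(- \frac{1}{1160}\right) = \frac{39320961143}{809253120}$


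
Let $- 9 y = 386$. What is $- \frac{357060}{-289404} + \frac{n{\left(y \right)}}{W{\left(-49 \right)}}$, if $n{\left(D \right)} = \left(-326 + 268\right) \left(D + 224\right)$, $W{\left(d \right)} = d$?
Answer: $\frac{764381045}{3545199} \approx 215.61$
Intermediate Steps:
$y = - \frac{386}{9}$ ($y = \left(- \frac{1}{9}\right) 386 = - \frac{386}{9} \approx -42.889$)
$n{\left(D \right)} = -12992 - 58 D$ ($n{\left(D \right)} = - 58 \left(224 + D\right) = -12992 - 58 D$)
$- \frac{357060}{-289404} + \frac{n{\left(y \right)}}{W{\left(-49 \right)}} = - \frac{357060}{-289404} + \frac{-12992 - - \frac{22388}{9}}{-49} = \left(-357060\right) \left(- \frac{1}{289404}\right) + \left(-12992 + \frac{22388}{9}\right) \left(- \frac{1}{49}\right) = \frac{29755}{24117} - - \frac{94540}{441} = \frac{29755}{24117} + \frac{94540}{441} = \frac{764381045}{3545199}$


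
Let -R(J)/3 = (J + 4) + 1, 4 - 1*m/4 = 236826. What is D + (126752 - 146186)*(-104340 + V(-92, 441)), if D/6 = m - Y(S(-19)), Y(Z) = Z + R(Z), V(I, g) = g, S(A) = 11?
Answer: 2013489660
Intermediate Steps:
m = -947288 (m = 16 - 4*236826 = 16 - 947304 = -947288)
R(J) = -15 - 3*J (R(J) = -3*((J + 4) + 1) = -3*((4 + J) + 1) = -3*(5 + J) = -15 - 3*J)
Y(Z) = -15 - 2*Z (Y(Z) = Z + (-15 - 3*Z) = -15 - 2*Z)
D = -5683506 (D = 6*(-947288 - (-15 - 2*11)) = 6*(-947288 - (-15 - 22)) = 6*(-947288 - 1*(-37)) = 6*(-947288 + 37) = 6*(-947251) = -5683506)
D + (126752 - 146186)*(-104340 + V(-92, 441)) = -5683506 + (126752 - 146186)*(-104340 + 441) = -5683506 - 19434*(-103899) = -5683506 + 2019173166 = 2013489660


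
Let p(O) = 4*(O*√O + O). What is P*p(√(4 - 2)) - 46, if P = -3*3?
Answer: -46 - 36*√2 - 36*2^(¾) ≈ -157.46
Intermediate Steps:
P = -9
p(O) = 4*O + 4*O^(3/2) (p(O) = 4*(O^(3/2) + O) = 4*(O + O^(3/2)) = 4*O + 4*O^(3/2))
P*p(√(4 - 2)) - 46 = -9*(4*√(4 - 2) + 4*(√(4 - 2))^(3/2)) - 46 = -9*(4*√2 + 4*(√2)^(3/2)) - 46 = -9*(4*√2 + 4*2^(¾)) - 46 = (-36*√2 - 36*2^(¾)) - 46 = -46 - 36*√2 - 36*2^(¾)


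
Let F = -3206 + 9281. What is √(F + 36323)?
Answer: √42398 ≈ 205.91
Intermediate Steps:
F = 6075
√(F + 36323) = √(6075 + 36323) = √42398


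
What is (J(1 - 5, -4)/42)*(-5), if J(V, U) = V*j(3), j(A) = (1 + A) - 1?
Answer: 10/7 ≈ 1.4286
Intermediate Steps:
j(A) = A
J(V, U) = 3*V (J(V, U) = V*3 = 3*V)
(J(1 - 5, -4)/42)*(-5) = ((3*(1 - 5))/42)*(-5) = ((3*(-4))*(1/42))*(-5) = -12*1/42*(-5) = -2/7*(-5) = 10/7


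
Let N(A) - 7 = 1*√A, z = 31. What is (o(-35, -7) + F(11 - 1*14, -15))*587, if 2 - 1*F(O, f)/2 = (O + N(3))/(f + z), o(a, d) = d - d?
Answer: 4109/2 - 587*√3/8 ≈ 1927.4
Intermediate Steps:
o(a, d) = 0
N(A) = 7 + √A (N(A) = 7 + 1*√A = 7 + √A)
F(O, f) = 4 - 2*(7 + O + √3)/(31 + f) (F(O, f) = 4 - 2*(O + (7 + √3))/(f + 31) = 4 - 2*(7 + O + √3)/(31 + f))
(o(-35, -7) + F(11 - 1*14, -15))*587 = (0 + 2*(55 - (11 - 1*14) - √3 + 2*(-15))/(31 - 15))*587 = (0 + 2*(55 - (11 - 14) - √3 - 30)/16)*587 = (0 + 2*(1/16)*(55 - 1*(-3) - √3 - 30))*587 = (0 + 2*(1/16)*(55 + 3 - √3 - 30))*587 = (0 + 2*(1/16)*(28 - √3))*587 = (0 + (7/2 - √3/8))*587 = (7/2 - √3/8)*587 = 4109/2 - 587*√3/8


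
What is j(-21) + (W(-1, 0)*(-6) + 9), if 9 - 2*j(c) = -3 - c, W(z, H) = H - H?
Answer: 9/2 ≈ 4.5000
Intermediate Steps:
W(z, H) = 0
j(c) = 6 + c/2 (j(c) = 9/2 - (-3 - c)/2 = 9/2 + (3/2 + c/2) = 6 + c/2)
j(-21) + (W(-1, 0)*(-6) + 9) = (6 + (1/2)*(-21)) + (0*(-6) + 9) = (6 - 21/2) + (0 + 9) = -9/2 + 9 = 9/2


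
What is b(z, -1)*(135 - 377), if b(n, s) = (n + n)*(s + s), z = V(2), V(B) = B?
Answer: 1936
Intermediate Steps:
z = 2
b(n, s) = 4*n*s (b(n, s) = (2*n)*(2*s) = 4*n*s)
b(z, -1)*(135 - 377) = (4*2*(-1))*(135 - 377) = -8*(-242) = 1936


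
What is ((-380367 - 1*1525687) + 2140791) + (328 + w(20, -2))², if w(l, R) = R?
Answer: 341013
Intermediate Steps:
((-380367 - 1*1525687) + 2140791) + (328 + w(20, -2))² = ((-380367 - 1*1525687) + 2140791) + (328 - 2)² = ((-380367 - 1525687) + 2140791) + 326² = (-1906054 + 2140791) + 106276 = 234737 + 106276 = 341013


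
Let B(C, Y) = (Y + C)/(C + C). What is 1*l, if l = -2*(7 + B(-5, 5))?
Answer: -14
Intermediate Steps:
B(C, Y) = (C + Y)/(2*C) (B(C, Y) = (C + Y)/((2*C)) = (C + Y)*(1/(2*C)) = (C + Y)/(2*C))
l = -14 (l = -2*(7 + (1/2)*(-5 + 5)/(-5)) = -2*(7 + (1/2)*(-1/5)*0) = -2*(7 + 0) = -2*7 = -14)
1*l = 1*(-14) = -14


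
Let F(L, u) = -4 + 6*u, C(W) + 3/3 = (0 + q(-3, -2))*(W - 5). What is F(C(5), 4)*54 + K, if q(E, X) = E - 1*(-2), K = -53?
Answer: 1027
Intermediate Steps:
q(E, X) = 2 + E (q(E, X) = E + 2 = 2 + E)
C(W) = 4 - W (C(W) = -1 + (0 + (2 - 3))*(W - 5) = -1 + (0 - 1)*(-5 + W) = -1 - (-5 + W) = -1 + (5 - W) = 4 - W)
F(C(5), 4)*54 + K = (-4 + 6*4)*54 - 53 = (-4 + 24)*54 - 53 = 20*54 - 53 = 1080 - 53 = 1027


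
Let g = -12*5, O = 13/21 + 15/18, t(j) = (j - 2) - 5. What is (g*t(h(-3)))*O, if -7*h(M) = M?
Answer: 28060/49 ≈ 572.65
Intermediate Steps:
h(M) = -M/7
t(j) = -7 + j (t(j) = (-2 + j) - 5 = -7 + j)
O = 61/42 (O = 13*(1/21) + 15*(1/18) = 13/21 + ⅚ = 61/42 ≈ 1.4524)
g = -60
(g*t(h(-3)))*O = -60*(-7 - ⅐*(-3))*(61/42) = -60*(-7 + 3/7)*(61/42) = -60*(-46/7)*(61/42) = (2760/7)*(61/42) = 28060/49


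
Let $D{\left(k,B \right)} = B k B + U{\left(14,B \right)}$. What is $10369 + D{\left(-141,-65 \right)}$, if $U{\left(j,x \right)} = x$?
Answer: $-585421$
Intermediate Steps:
$D{\left(k,B \right)} = B + k B^{2}$ ($D{\left(k,B \right)} = B k B + B = k B^{2} + B = B + k B^{2}$)
$10369 + D{\left(-141,-65 \right)} = 10369 - 65 \left(1 - -9165\right) = 10369 - 65 \left(1 + 9165\right) = 10369 - 595790 = -585421$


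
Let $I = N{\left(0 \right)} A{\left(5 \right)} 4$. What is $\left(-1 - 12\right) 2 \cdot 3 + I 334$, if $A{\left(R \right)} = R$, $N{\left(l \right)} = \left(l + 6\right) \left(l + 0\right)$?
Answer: $-78$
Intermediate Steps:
$N{\left(l \right)} = l \left(6 + l\right)$ ($N{\left(l \right)} = \left(6 + l\right) l = l \left(6 + l\right)$)
$I = 0$ ($I = 0 \left(6 + 0\right) 5 \cdot 4 = 0 \cdot 6 \cdot 5 \cdot 4 = 0 \cdot 5 \cdot 4 = 0 \cdot 4 = 0$)
$\left(-1 - 12\right) 2 \cdot 3 + I 334 = \left(-1 - 12\right) 2 \cdot 3 + 0 \cdot 334 = \left(-1 - 12\right) 2 \cdot 3 + 0 = \left(-13\right) 2 \cdot 3 + 0 = \left(-26\right) 3 + 0 = -78 + 0 = -78$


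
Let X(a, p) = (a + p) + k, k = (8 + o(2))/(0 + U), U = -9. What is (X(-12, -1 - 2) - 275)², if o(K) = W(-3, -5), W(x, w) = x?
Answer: 6838225/81 ≈ 84423.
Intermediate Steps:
o(K) = -3
k = -5/9 (k = (8 - 3)/(0 - 9) = 5/(-9) = 5*(-⅑) = -5/9 ≈ -0.55556)
X(a, p) = -5/9 + a + p (X(a, p) = (a + p) - 5/9 = -5/9 + a + p)
(X(-12, -1 - 2) - 275)² = ((-5/9 - 12 + (-1 - 2)) - 275)² = ((-5/9 - 12 - 3) - 275)² = (-140/9 - 275)² = (-2615/9)² = 6838225/81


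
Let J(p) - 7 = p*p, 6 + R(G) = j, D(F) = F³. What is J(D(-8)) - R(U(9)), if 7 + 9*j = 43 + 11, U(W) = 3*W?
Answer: 2359366/9 ≈ 2.6215e+5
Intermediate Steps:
j = 47/9 (j = -7/9 + (43 + 11)/9 = -7/9 + (⅑)*54 = -7/9 + 6 = 47/9 ≈ 5.2222)
R(G) = -7/9 (R(G) = -6 + 47/9 = -7/9)
J(p) = 7 + p² (J(p) = 7 + p*p = 7 + p²)
J(D(-8)) - R(U(9)) = (7 + ((-8)³)²) - 1*(-7/9) = (7 + (-512)²) + 7/9 = (7 + 262144) + 7/9 = 262151 + 7/9 = 2359366/9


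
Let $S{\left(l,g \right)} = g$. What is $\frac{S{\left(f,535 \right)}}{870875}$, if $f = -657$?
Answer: $\frac{107}{174175} \approx 0.00061432$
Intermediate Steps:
$\frac{S{\left(f,535 \right)}}{870875} = \frac{535}{870875} = 535 \cdot \frac{1}{870875} = \frac{107}{174175}$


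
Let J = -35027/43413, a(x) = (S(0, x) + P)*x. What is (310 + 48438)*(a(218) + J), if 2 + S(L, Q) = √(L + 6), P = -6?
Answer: -3692529331652/43413 + 10627064*√6 ≈ -5.9025e+7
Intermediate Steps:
S(L, Q) = -2 + √(6 + L) (S(L, Q) = -2 + √(L + 6) = -2 + √(6 + L))
a(x) = x*(-8 + √6) (a(x) = ((-2 + √(6 + 0)) - 6)*x = ((-2 + √6) - 6)*x = (-8 + √6)*x = x*(-8 + √6))
J = -35027/43413 (J = -35027*1/43413 = -35027/43413 ≈ -0.80683)
(310 + 48438)*(a(218) + J) = (310 + 48438)*(218*(-8 + √6) - 35027/43413) = 48748*((-1744 + 218*√6) - 35027/43413) = 48748*(-75747299/43413 + 218*√6) = -3692529331652/43413 + 10627064*√6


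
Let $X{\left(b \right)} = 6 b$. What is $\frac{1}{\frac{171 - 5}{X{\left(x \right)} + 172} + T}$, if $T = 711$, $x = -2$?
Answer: $\frac{80}{56963} \approx 0.0014044$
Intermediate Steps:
$\frac{1}{\frac{171 - 5}{X{\left(x \right)} + 172} + T} = \frac{1}{\frac{171 - 5}{6 \left(-2\right) + 172} + 711} = \frac{1}{\frac{166}{-12 + 172} + 711} = \frac{1}{\frac{166}{160} + 711} = \frac{1}{166 \cdot \frac{1}{160} + 711} = \frac{1}{\frac{83}{80} + 711} = \frac{1}{\frac{56963}{80}} = \frac{80}{56963}$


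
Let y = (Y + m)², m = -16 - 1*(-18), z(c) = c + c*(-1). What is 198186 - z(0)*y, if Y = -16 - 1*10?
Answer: 198186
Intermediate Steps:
z(c) = 0 (z(c) = c - c = 0)
m = 2 (m = -16 + 18 = 2)
Y = -26 (Y = -16 - 10 = -26)
y = 576 (y = (-26 + 2)² = (-24)² = 576)
198186 - z(0)*y = 198186 - 0*576 = 198186 - 1*0 = 198186 + 0 = 198186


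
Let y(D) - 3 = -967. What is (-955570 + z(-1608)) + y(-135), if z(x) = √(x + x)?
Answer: -956534 + 4*I*√201 ≈ -9.5653e+5 + 56.71*I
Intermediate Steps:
z(x) = √2*√x (z(x) = √(2*x) = √2*√x)
y(D) = -964 (y(D) = 3 - 967 = -964)
(-955570 + z(-1608)) + y(-135) = (-955570 + √2*√(-1608)) - 964 = (-955570 + √2*(2*I*√402)) - 964 = (-955570 + 4*I*√201) - 964 = -956534 + 4*I*√201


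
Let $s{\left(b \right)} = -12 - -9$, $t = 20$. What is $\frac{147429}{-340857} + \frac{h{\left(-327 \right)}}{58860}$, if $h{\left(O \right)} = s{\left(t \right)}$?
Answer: $- \frac{321433093}{743068260} \approx -0.43258$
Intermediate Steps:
$s{\left(b \right)} = -3$ ($s{\left(b \right)} = -12 + 9 = -3$)
$h{\left(O \right)} = -3$
$\frac{147429}{-340857} + \frac{h{\left(-327 \right)}}{58860} = \frac{147429}{-340857} - \frac{3}{58860} = 147429 \left(- \frac{1}{340857}\right) - \frac{1}{19620} = - \frac{16381}{37873} - \frac{1}{19620} = - \frac{321433093}{743068260}$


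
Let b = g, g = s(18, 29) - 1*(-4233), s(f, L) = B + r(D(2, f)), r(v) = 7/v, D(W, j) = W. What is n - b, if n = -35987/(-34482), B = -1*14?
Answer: -10397447/2463 ≈ -4221.5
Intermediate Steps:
B = -14
s(f, L) = -21/2 (s(f, L) = -14 + 7/2 = -21/2)
g = 8445/2 (g = -21/2 - 1*(-4233) = -21/2 + 4233 = 8445/2 ≈ 4222.5)
b = 8445/2 ≈ 4222.5
n = 5141/4926 (n = -35987*(-1/34482) = 5141/4926 ≈ 1.0436)
n - b = 5141/4926 - 1*8445/2 = 5141/4926 - 8445/2 = -10397447/2463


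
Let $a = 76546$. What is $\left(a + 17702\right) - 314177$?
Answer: $-219929$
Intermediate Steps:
$\left(a + 17702\right) - 314177 = \left(76546 + 17702\right) - 314177 = 94248 - 314177 = -219929$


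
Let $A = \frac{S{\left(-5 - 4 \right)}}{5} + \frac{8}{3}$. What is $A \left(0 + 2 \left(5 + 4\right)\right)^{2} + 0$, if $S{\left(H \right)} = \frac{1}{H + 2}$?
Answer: $\frac{29916}{35} \approx 854.74$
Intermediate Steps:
$S{\left(H \right)} = \frac{1}{2 + H}$
$A = \frac{277}{105}$ ($A = \frac{1}{\left(2 - 9\right) 5} + \frac{8}{3} = \frac{1}{2 - 9} \cdot \frac{1}{5} + 8 \cdot \frac{1}{3} = \frac{1}{2 - 9} \cdot \frac{1}{5} + \frac{8}{3} = \frac{1}{-7} \cdot \frac{1}{5} + \frac{8}{3} = \left(- \frac{1}{7}\right) \frac{1}{5} + \frac{8}{3} = - \frac{1}{35} + \frac{8}{3} = \frac{277}{105} \approx 2.6381$)
$A \left(0 + 2 \left(5 + 4\right)\right)^{2} + 0 = \frac{277 \left(0 + 2 \left(5 + 4\right)\right)^{2}}{105} + 0 = \frac{277 \left(0 + 2 \cdot 9\right)^{2}}{105} + 0 = \frac{277 \left(0 + 18\right)^{2}}{105} + 0 = \frac{277 \cdot 18^{2}}{105} + 0 = \frac{277}{105} \cdot 324 + 0 = \frac{29916}{35} + 0 = \frac{29916}{35}$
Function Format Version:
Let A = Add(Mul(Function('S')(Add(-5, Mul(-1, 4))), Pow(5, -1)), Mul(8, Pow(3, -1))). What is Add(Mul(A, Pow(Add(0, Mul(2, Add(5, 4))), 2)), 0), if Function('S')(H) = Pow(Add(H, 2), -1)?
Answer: Rational(29916, 35) ≈ 854.74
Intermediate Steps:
Function('S')(H) = Pow(Add(2, H), -1)
A = Rational(277, 105) (A = Add(Mul(Pow(Add(2, Add(-5, Mul(-1, 4))), -1), Pow(5, -1)), Mul(8, Pow(3, -1))) = Add(Mul(Pow(Add(2, Add(-5, -4)), -1), Rational(1, 5)), Mul(8, Rational(1, 3))) = Add(Mul(Pow(Add(2, -9), -1), Rational(1, 5)), Rational(8, 3)) = Add(Mul(Pow(-7, -1), Rational(1, 5)), Rational(8, 3)) = Add(Mul(Rational(-1, 7), Rational(1, 5)), Rational(8, 3)) = Add(Rational(-1, 35), Rational(8, 3)) = Rational(277, 105) ≈ 2.6381)
Add(Mul(A, Pow(Add(0, Mul(2, Add(5, 4))), 2)), 0) = Add(Mul(Rational(277, 105), Pow(Add(0, Mul(2, Add(5, 4))), 2)), 0) = Add(Mul(Rational(277, 105), Pow(Add(0, Mul(2, 9)), 2)), 0) = Add(Mul(Rational(277, 105), Pow(Add(0, 18), 2)), 0) = Add(Mul(Rational(277, 105), Pow(18, 2)), 0) = Add(Mul(Rational(277, 105), 324), 0) = Add(Rational(29916, 35), 0) = Rational(29916, 35)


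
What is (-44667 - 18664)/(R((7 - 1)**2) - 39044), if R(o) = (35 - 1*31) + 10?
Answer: 63331/39030 ≈ 1.6226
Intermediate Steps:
R(o) = 14 (R(o) = (35 - 31) + 10 = 4 + 10 = 14)
(-44667 - 18664)/(R((7 - 1)**2) - 39044) = (-44667 - 18664)/(14 - 39044) = -63331/(-39030) = -63331*(-1/39030) = 63331/39030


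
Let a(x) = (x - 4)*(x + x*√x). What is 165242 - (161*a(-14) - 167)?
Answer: 124837 - 40572*I*√14 ≈ 1.2484e+5 - 1.5181e+5*I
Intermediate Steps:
a(x) = (-4 + x)*(x + x^(3/2))
165242 - (161*a(-14) - 167) = 165242 - (161*((-14)² + (-14)^(5/2) - 4*(-14) - (-56)*I*√14) - 167) = 165242 - (161*(196 + 196*I*√14 + 56 - (-56)*I*√14) - 167) = 165242 - (161*(196 + 196*I*√14 + 56 + 56*I*√14) - 167) = 165242 - (161*(252 + 252*I*√14) - 167) = 165242 - ((40572 + 40572*I*√14) - 167) = 165242 - (40405 + 40572*I*√14) = 165242 + (-40405 - 40572*I*√14) = 124837 - 40572*I*√14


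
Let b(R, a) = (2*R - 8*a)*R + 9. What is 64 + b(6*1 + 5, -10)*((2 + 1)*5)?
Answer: 17029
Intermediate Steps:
b(R, a) = 9 + R*(-8*a + 2*R) (b(R, a) = (-8*a + 2*R)*R + 9 = R*(-8*a + 2*R) + 9 = 9 + R*(-8*a + 2*R))
64 + b(6*1 + 5, -10)*((2 + 1)*5) = 64 + (9 + 2*(6*1 + 5)² - 8*(6*1 + 5)*(-10))*((2 + 1)*5) = 64 + (9 + 2*(6 + 5)² - 8*(6 + 5)*(-10))*(3*5) = 64 + (9 + 2*11² - 8*11*(-10))*15 = 64 + (9 + 2*121 + 880)*15 = 64 + (9 + 242 + 880)*15 = 64 + 1131*15 = 64 + 16965 = 17029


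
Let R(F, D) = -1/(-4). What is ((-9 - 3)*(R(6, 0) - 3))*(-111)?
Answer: -3663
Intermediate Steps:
R(F, D) = 1/4 (R(F, D) = -1*(-1/4) = 1/4)
((-9 - 3)*(R(6, 0) - 3))*(-111) = ((-9 - 3)*(1/4 - 3))*(-111) = -12*(-11/4)*(-111) = 33*(-111) = -3663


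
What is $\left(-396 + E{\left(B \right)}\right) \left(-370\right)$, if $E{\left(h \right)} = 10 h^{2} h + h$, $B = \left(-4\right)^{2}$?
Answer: $-15014600$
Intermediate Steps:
$B = 16$
$E{\left(h \right)} = h + 10 h^{3}$ ($E{\left(h \right)} = 10 h^{3} + h = h + 10 h^{3}$)
$\left(-396 + E{\left(B \right)}\right) \left(-370\right) = \left(-396 + \left(16 + 10 \cdot 16^{3}\right)\right) \left(-370\right) = \left(-396 + \left(16 + 10 \cdot 4096\right)\right) \left(-370\right) = \left(-396 + \left(16 + 40960\right)\right) \left(-370\right) = \left(-396 + 40976\right) \left(-370\right) = 40580 \left(-370\right) = -15014600$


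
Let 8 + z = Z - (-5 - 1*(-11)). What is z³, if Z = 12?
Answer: -8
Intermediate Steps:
z = -2 (z = -8 + (12 - (-5 - 1*(-11))) = -8 + (12 - (-5 + 11)) = -8 + (12 - 1*6) = -8 + (12 - 6) = -8 + 6 = -2)
z³ = (-2)³ = -8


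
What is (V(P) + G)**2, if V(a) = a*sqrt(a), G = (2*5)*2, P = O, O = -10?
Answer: 100*(2 - I*sqrt(10))**2 ≈ -600.0 - 1264.9*I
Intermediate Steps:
P = -10
G = 20 (G = 10*2 = 20)
V(a) = a**(3/2)
(V(P) + G)**2 = ((-10)**(3/2) + 20)**2 = (-10*I*sqrt(10) + 20)**2 = (20 - 10*I*sqrt(10))**2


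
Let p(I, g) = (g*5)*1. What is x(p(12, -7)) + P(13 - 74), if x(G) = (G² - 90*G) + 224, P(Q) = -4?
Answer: 4595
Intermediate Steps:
p(I, g) = 5*g (p(I, g) = (5*g)*1 = 5*g)
x(G) = 224 + G² - 90*G
x(p(12, -7)) + P(13 - 74) = (224 + (5*(-7))² - 450*(-7)) - 4 = (224 + (-35)² - 90*(-35)) - 4 = (224 + 1225 + 3150) - 4 = 4599 - 4 = 4595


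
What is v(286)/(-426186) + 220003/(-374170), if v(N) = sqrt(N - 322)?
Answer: -220003/374170 - I/71031 ≈ -0.58798 - 1.4078e-5*I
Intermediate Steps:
v(N) = sqrt(-322 + N)
v(286)/(-426186) + 220003/(-374170) = sqrt(-322 + 286)/(-426186) + 220003/(-374170) = sqrt(-36)*(-1/426186) + 220003*(-1/374170) = (6*I)*(-1/426186) - 220003/374170 = -I/71031 - 220003/374170 = -220003/374170 - I/71031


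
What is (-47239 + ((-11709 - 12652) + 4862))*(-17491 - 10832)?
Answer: 1890220374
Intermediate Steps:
(-47239 + ((-11709 - 12652) + 4862))*(-17491 - 10832) = (-47239 + (-24361 + 4862))*(-28323) = (-47239 - 19499)*(-28323) = -66738*(-28323) = 1890220374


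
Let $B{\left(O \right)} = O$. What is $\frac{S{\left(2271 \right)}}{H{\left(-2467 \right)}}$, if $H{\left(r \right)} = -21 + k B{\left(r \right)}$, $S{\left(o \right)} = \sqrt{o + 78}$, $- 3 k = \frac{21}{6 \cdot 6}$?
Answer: $\frac{324 \sqrt{29}}{16513} \approx 0.10566$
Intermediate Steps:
$k = - \frac{7}{36}$ ($k = - \frac{21 \frac{1}{6 \cdot 6}}{3} = - \frac{21 \cdot \frac{1}{36}}{3} = \left(- \frac{1}{3}\right) \frac{7}{12} = - \frac{7}{36} \approx -0.19444$)
$S{\left(o \right)} = \sqrt{78 + o}$
$H{\left(r \right)} = -21 - \frac{7 r}{36}$
$\frac{S{\left(2271 \right)}}{H{\left(-2467 \right)}} = \frac{\sqrt{78 + 2271}}{-21 - - \frac{17269}{36}} = \frac{\sqrt{2349}}{-21 + \frac{17269}{36}} = \frac{9 \sqrt{29}}{\frac{16513}{36}} = 9 \sqrt{29} \cdot \frac{36}{16513} = \frac{324 \sqrt{29}}{16513}$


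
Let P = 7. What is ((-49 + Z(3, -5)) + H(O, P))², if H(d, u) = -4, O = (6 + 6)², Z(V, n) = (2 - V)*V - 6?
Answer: 3844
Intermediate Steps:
Z(V, n) = -6 + V*(2 - V) (Z(V, n) = V*(2 - V) - 6 = -6 + V*(2 - V))
O = 144 (O = 12² = 144)
((-49 + Z(3, -5)) + H(O, P))² = ((-49 + (-6 - 1*3² + 2*3)) - 4)² = ((-49 + (-6 - 1*9 + 6)) - 4)² = ((-49 + (-6 - 9 + 6)) - 4)² = ((-49 - 9) - 4)² = (-58 - 4)² = (-62)² = 3844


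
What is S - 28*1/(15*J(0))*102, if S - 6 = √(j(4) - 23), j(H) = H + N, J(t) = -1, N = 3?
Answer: 982/5 + 4*I ≈ 196.4 + 4.0*I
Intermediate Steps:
j(H) = 3 + H (j(H) = H + 3 = 3 + H)
S = 6 + 4*I (S = 6 + √((3 + 4) - 23) = 6 + √(7 - 23) = 6 + √(-16) = 6 + 4*I ≈ 6.0 + 4.0*I)
S - 28*1/(15*J(0))*102 = (6 + 4*I) - 28/(-1*(-5)*(-3))*102 = (6 + 4*I) - 28/(5*(-3))*102 = (6 + 4*I) - 28/(-15)*102 = (6 + 4*I) - 28*(-1/15)*102 = (6 + 4*I) + (28/15)*102 = (6 + 4*I) + 952/5 = 982/5 + 4*I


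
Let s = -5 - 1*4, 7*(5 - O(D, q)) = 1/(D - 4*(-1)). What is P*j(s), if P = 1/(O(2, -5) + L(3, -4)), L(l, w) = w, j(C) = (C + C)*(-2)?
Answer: 1512/41 ≈ 36.878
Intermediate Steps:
O(D, q) = 5 - 1/(7*(4 + D)) (O(D, q) = 5 - 1/(7*(D - 4*(-1))) = 5 - 1/(7*(D + 4)) = 5 - 1/(7*(4 + D)))
s = -9 (s = -5 - 4 = -9)
j(C) = -4*C (j(C) = (2*C)*(-2) = -4*C)
P = 42/41 (P = 1/((139 + 35*2)/(7*(4 + 2)) - 4) = 1/((1/7)*(139 + 70)/6 - 4) = 1/((1/7)*(1/6)*209 - 4) = 1/(209/42 - 4) = 1/(41/42) = 42/41 ≈ 1.0244)
P*j(s) = 42*(-4*(-9))/41 = (42/41)*36 = 1512/41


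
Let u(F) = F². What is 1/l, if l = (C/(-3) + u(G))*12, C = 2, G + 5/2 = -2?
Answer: 1/235 ≈ 0.0042553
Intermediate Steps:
G = -9/2 (G = -5/2 - 2 = -9/2 ≈ -4.5000)
l = 235 (l = (2/(-3) + (-9/2)²)*12 = (-⅓*2 + 81/4)*12 = (-⅔ + 81/4)*12 = (235/12)*12 = 235)
1/l = 1/235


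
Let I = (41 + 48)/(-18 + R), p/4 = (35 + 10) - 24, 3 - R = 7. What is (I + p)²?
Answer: 3094081/484 ≈ 6392.7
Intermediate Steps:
R = -4 (R = 3 - 1*7 = 3 - 7 = -4)
p = 84 (p = 4*((35 + 10) - 24) = 4*(45 - 24) = 4*21 = 84)
I = -89/22 (I = (41 + 48)/(-18 - 4) = 89/(-22) = 89*(-1/22) = -89/22 ≈ -4.0455)
(I + p)² = (-89/22 + 84)² = (1759/22)² = 3094081/484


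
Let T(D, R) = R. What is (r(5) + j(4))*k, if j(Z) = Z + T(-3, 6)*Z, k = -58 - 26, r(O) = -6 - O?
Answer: -1428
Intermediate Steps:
k = -84
j(Z) = 7*Z (j(Z) = Z + 6*Z = 7*Z)
(r(5) + j(4))*k = ((-6 - 1*5) + 7*4)*(-84) = ((-6 - 5) + 28)*(-84) = (-11 + 28)*(-84) = 17*(-84) = -1428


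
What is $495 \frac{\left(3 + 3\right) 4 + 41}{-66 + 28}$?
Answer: $- \frac{32175}{38} \approx -846.71$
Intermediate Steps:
$495 \frac{\left(3 + 3\right) 4 + 41}{-66 + 28} = 495 \frac{6 \cdot 4 + 41}{-38} = 495 \left(24 + 41\right) \left(- \frac{1}{38}\right) = 495 \cdot 65 \left(- \frac{1}{38}\right) = 495 \left(- \frac{65}{38}\right) = - \frac{32175}{38}$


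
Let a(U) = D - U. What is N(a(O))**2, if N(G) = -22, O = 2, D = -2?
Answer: 484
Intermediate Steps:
a(U) = -2 - U
N(a(O))**2 = (-22)**2 = 484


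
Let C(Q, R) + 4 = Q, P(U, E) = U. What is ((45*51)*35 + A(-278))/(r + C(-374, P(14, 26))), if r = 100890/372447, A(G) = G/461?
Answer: -1532393743501/7206151004 ≈ -212.65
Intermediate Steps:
A(G) = G/461 (A(G) = G*(1/461) = G/461)
C(Q, R) = -4 + Q
r = 11210/41383 (r = 100890*(1/372447) = 11210/41383 ≈ 0.27088)
((45*51)*35 + A(-278))/(r + C(-374, P(14, 26))) = ((45*51)*35 + (1/461)*(-278))/(11210/41383 + (-4 - 374)) = (2295*35 - 278/461)/(11210/41383 - 378) = (80325 - 278/461)/(-15631564/41383) = (37029547/461)*(-41383/15631564) = -1532393743501/7206151004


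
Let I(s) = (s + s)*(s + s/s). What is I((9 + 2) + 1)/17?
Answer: 312/17 ≈ 18.353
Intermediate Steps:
I(s) = 2*s*(1 + s) (I(s) = (2*s)*(s + 1) = (2*s)*(1 + s) = 2*s*(1 + s))
I((9 + 2) + 1)/17 = (2*((9 + 2) + 1)*(1 + ((9 + 2) + 1)))/17 = (2*(11 + 1)*(1 + (11 + 1)))*(1/17) = (2*12*(1 + 12))*(1/17) = (2*12*13)*(1/17) = 312*(1/17) = 312/17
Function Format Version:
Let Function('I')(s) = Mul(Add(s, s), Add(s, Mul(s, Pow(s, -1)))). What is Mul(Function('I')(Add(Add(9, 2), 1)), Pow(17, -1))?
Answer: Rational(312, 17) ≈ 18.353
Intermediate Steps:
Function('I')(s) = Mul(2, s, Add(1, s)) (Function('I')(s) = Mul(Mul(2, s), Add(s, 1)) = Mul(Mul(2, s), Add(1, s)) = Mul(2, s, Add(1, s)))
Mul(Function('I')(Add(Add(9, 2), 1)), Pow(17, -1)) = Mul(Mul(2, Add(Add(9, 2), 1), Add(1, Add(Add(9, 2), 1))), Pow(17, -1)) = Mul(Mul(2, Add(11, 1), Add(1, Add(11, 1))), Rational(1, 17)) = Mul(Mul(2, 12, Add(1, 12)), Rational(1, 17)) = Mul(Mul(2, 12, 13), Rational(1, 17)) = Mul(312, Rational(1, 17)) = Rational(312, 17)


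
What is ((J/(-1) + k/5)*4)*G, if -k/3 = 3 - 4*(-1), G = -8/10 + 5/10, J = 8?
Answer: 366/25 ≈ 14.640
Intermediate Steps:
G = -3/10 (G = -8*⅒ + 5*(⅒) = -⅘ + ½ = -3/10 ≈ -0.30000)
k = -21 (k = -3*(3 - 4*(-1)) = -3*(3 + 4) = -3*7 = -21)
((J/(-1) + k/5)*4)*G = ((8/(-1) - 21/5)*4)*(-3/10) = ((8*(-1) - 21*⅕)*4)*(-3/10) = ((-8 - 21/5)*4)*(-3/10) = -61/5*4*(-3/10) = -244/5*(-3/10) = 366/25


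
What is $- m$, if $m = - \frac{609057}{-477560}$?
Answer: $- \frac{609057}{477560} \approx -1.2754$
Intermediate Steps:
$m = \frac{609057}{477560}$ ($m = \left(-609057\right) \left(- \frac{1}{477560}\right) = \frac{609057}{477560} \approx 1.2754$)
$- m = \left(-1\right) \frac{609057}{477560} = - \frac{609057}{477560}$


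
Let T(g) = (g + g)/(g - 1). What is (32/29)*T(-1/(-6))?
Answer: -64/145 ≈ -0.44138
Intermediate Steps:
T(g) = 2*g/(-1 + g) (T(g) = (2*g)/(-1 + g) = 2*g/(-1 + g))
(32/29)*T(-1/(-6)) = (32/29)*(2*(-1/(-6))/(-1 - 1/(-6))) = (32*(1/29))*(2*(-1*(-⅙))/(-1 - 1*(-⅙))) = 32*(2*(⅙)/(-1 + ⅙))/29 = 32*(2*(⅙)/(-⅚))/29 = 32*(2*(⅙)*(-6/5))/29 = (32/29)*(-⅖) = -64/145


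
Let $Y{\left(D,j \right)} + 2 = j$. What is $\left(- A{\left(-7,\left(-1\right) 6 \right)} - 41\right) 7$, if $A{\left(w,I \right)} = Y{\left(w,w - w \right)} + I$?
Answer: $-231$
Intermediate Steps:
$Y{\left(D,j \right)} = -2 + j$
$A{\left(w,I \right)} = -2 + I$ ($A{\left(w,I \right)} = \left(-2 + \left(w - w\right)\right) + I = \left(-2 + 0\right) + I = -2 + I$)
$\left(- A{\left(-7,\left(-1\right) 6 \right)} - 41\right) 7 = \left(- (-2 - 6) - 41\right) 7 = \left(\left(-1\right) \left(-8\right) - 41\right) 7 = \left(8 - 41\right) 7 = \left(-33\right) 7 = -231$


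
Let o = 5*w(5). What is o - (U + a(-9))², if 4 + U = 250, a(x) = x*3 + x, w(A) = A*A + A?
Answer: -43950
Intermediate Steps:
w(A) = A + A² (w(A) = A² + A = A + A²)
a(x) = 4*x (a(x) = 3*x + x = 4*x)
U = 246 (U = -4 + 250 = 246)
o = 150 (o = 5*(5*(1 + 5)) = 5*(5*6) = 5*30 = 150)
o - (U + a(-9))² = 150 - (246 + 4*(-9))² = 150 - (246 - 36)² = 150 - 1*210² = 150 - 1*44100 = 150 - 44100 = -43950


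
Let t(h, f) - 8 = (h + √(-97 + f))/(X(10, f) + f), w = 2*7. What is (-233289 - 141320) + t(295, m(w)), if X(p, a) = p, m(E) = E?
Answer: -8990129/24 + I*√83/24 ≈ -3.7459e+5 + 0.3796*I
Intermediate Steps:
w = 14
t(h, f) = 8 + (h + √(-97 + f))/(10 + f)
(-233289 - 141320) + t(295, m(w)) = (-233289 - 141320) + (80 + 295 + √(-97 + 14) + 8*14)/(10 + 14) = -374609 + (80 + 295 + √(-83) + 112)/24 = -374609 + (80 + 295 + I*√83 + 112)/24 = -374609 + (487 + I*√83)/24 = -374609 + (487/24 + I*√83/24) = -8990129/24 + I*√83/24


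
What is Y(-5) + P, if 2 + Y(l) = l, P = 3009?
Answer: 3002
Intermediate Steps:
Y(l) = -2 + l
Y(-5) + P = (-2 - 5) + 3009 = -7 + 3009 = 3002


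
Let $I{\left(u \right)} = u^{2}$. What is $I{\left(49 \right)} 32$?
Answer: $76832$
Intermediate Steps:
$I{\left(49 \right)} 32 = 49^{2} \cdot 32 = 2401 \cdot 32 = 76832$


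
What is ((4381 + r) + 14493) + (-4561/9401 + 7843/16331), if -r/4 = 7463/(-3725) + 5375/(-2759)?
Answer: 4257887363100337494/225406673087575 ≈ 18890.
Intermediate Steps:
r = 162449168/10277275 (r = -4*(7463/(-3725) + 5375/(-2759)) = -4*(7463*(-1/3725) + 5375*(-1/2759)) = -4*(-7463/3725 - 5375/2759) = -4*(-40612292/10277275) = 162449168/10277275 ≈ 15.807)
((4381 + r) + 14493) + (-4561/9401 + 7843/16331) = ((4381 + 162449168/10277275) + 14493) + (-4561/9401 + 7843/16331) = (45187190943/10277275 + 14493) + (-4561*1/9401 + 7843*(1/16331)) = 194135737518/10277275 + (-4561/9401 + 7843/16331) = 194135737518/10277275 - 107664/21932533 = 4257887363100337494/225406673087575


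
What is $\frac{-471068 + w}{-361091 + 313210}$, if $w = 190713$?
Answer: $\frac{280355}{47881} \approx 5.8552$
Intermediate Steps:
$\frac{-471068 + w}{-361091 + 313210} = \frac{-471068 + 190713}{-361091 + 313210} = - \frac{280355}{-47881} = \left(-280355\right) \left(- \frac{1}{47881}\right) = \frac{280355}{47881}$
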